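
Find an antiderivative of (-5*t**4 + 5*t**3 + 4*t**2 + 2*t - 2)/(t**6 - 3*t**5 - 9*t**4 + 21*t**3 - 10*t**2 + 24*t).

Factor the denominator: t*(t - 4)*(t - 2)*(t + 3)*(t**2 + 1).
Partial-fraction decomposition: (132*t - 101)/(425*(t**2 + 1)) + 256/(525*(t + 3)) + 11/(50*(t - 2)) - 445/(476*(t - 4)) - 1/(12*t).
Integrate each term; A/(t−a) gives A·log|t−a|; the (Bt+D)/(t²+p²) term gives a log and an atan.

-log(t)/12 - 445*log(t - 4)/476 + 11*log(t - 2)/50 + 256*log(t + 3)/525 + 66*log(t**2 + 1)/425 - 101*atan(t)/425 + C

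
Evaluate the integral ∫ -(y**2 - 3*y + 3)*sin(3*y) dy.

Use integration by parts with u = y**2 - 3*y + 3, dv = -sin(3*y) dy, so v = cos(3*y)/3.
Apply parts 2 times (tabular method): alternate signs, differentiate u down to 0, integrate dv up.

y**2*cos(3*y)/3 - 2*y*sin(3*y)/9 - y*cos(3*y) + sin(3*y)/3 + 25*cos(3*y)/27 + C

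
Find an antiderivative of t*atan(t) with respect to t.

t**2*atan(t)/2 - t/2 + atan(t)/2 + C

Use integration by parts with u = arctan(t), dv = t dt.
Then du = 1/(t**2 + 1) dt.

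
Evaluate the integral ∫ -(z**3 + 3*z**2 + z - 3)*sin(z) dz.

z**3*cos(z) - 3*z**2*sin(z) + 3*z**2*cos(z) - 6*z*sin(z) - 5*z*cos(z) + 5*sin(z) - 9*cos(z) + C

Use integration by parts with u = z**3 + 3*z**2 + z - 3, dv = -sin(z) dz, so v = cos(z).
Apply parts 3 times (tabular method): alternate signs, differentiate u down to 0, integrate dv up.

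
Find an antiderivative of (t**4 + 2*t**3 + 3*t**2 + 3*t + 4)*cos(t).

Use integration by parts with u = t**4 + 2*t**3 + 3*t**2 + 3*t + 4, dv = cos(t) dt, so v = sin(t).
Apply parts 4 times (tabular method): alternate signs, differentiate u down to 0, integrate dv up.

t**4*sin(t) + 2*t**3*sin(t) + 4*t**3*cos(t) - 9*t**2*sin(t) + 6*t**2*cos(t) - 9*t*sin(t) - 18*t*cos(t) + 22*sin(t) - 9*cos(t) + C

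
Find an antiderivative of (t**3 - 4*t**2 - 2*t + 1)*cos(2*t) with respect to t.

t**3*sin(2*t)/2 - 2*t**2*sin(2*t) + 3*t**2*cos(2*t)/4 - 7*t*sin(2*t)/4 - 2*t*cos(2*t) + 3*sin(2*t)/2 - 7*cos(2*t)/8 + C

Use integration by parts with u = t**3 - 4*t**2 - 2*t + 1, dv = cos(2*t) dt, so v = sin(2*t)/2.
Apply parts 3 times (tabular method): alternate signs, differentiate u down to 0, integrate dv up.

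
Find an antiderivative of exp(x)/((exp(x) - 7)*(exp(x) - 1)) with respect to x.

log(exp(x) - 7)/6 - log(exp(x) - 1)/6 + C

Let u = e^x, du = e^x dx.
The integral becomes ∫ du/((u-7)(u-1)); decompose into partial fractions.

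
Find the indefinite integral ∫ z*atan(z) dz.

z**2*atan(z)/2 - z/2 + atan(z)/2 + C

Use integration by parts with u = arctan(z), dv = z dz.
Then du = 1/(z**2 + 1) dz.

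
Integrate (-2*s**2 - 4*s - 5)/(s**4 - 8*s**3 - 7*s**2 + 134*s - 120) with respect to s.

Factor the denominator: (s - 6)*(s - 5)*(s - 1)*(s + 4).
Partial-fraction decomposition: 7/(150*(s + 4)) - 11/(100*(s - 1)) + 25/(12*(s - 5)) - 101/(50*(s - 6)).
Integrate each term: A/(s−a) contributes A·log|s−a|.

-101*log(s - 6)/50 + 25*log(s - 5)/12 - 11*log(s - 1)/100 + 7*log(s + 4)/150 + C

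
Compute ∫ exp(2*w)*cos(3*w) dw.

3*exp(2*w)*sin(3*w)/13 + 2*exp(2*w)*cos(3*w)/13 + C

Let I denote the integral. Integrate by parts with u = cos(3*w), dv = exp(2*w) dw, so v = exp(2*w)/2: I = exp(2*w)*cos(3*w)/2 + (3/2)·∫ exp(2*w)*sin(3*w) dw.
Apply parts again with u = sin(3*w), dv = exp(2*w) dw: ∫ exp(2*w)*sin(3*w) dw = exp(2*w)*sin(3*w)/2 − (3/2)·I. Substituting back brings back I: I = 3*exp(2*w)*sin(3*w)/4 + exp(2*w)*cos(3*w)/2 − (9/4)·I.
Solving for I: (1 + 9/4)·I equals the remaining terms, so I = (4/13)·(3*exp(2*w)*sin(3*w)/4 + exp(2*w)*cos(3*w)/2).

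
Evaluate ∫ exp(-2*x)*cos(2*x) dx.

exp(-2*x)*sin(2*x)/4 - exp(-2*x)*cos(2*x)/4 + C

Let I denote the integral. Integrate by parts with u = cos(2*x), dv = exp(-2*x) dx, so v = -exp(-2*x)/2: I = -exp(-2*x)*cos(2*x)/2 − ∫ exp(-2*x)*sin(2*x) dx.
Apply parts again with u = sin(2*x), dv = exp(-2*x) dx: ∫ exp(-2*x)*sin(2*x) dx = -exp(-2*x)*sin(2*x)/2 + I. Substituting back brings back I: I = exp(-2*x)*sin(2*x)/2 - exp(-2*x)*cos(2*x)/2 − I.
Solving for I: (1 + 1)·I equals the remaining terms, so I = (1/2)·(exp(-2*x)*sin(2*x)/2 - exp(-2*x)*cos(2*x)/2).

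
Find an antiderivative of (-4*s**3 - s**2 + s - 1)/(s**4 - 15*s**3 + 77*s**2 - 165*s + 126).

Factor the denominator: (s - 7)*(s - 3)**2*(s - 2).
Partial-fraction decomposition: 7/(s - 2) + 107/(16*(s - 3)) + 115/(4*(s - 3)**2) - 283/(16*(s - 7)).
Integrate each term; A/(s−a) gives A·log|s−a|; A/(s−a)² gives −A/(s−a).

-283*log(s - 7)/16 + 107*log(s - 3)/16 + 7*log(s - 2) - 115/(4*s - 12) + C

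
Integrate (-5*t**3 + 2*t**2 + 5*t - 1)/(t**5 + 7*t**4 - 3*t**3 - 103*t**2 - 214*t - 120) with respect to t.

Factor the denominator: (t - 4)*(t + 1)*(t + 2)*(t + 3)*(t + 5).
Partial-fraction decomposition: 649/(216*(t + 5)) - 137/(28*(t + 3)) + 37/(18*(t + 2)) - 1/(40*(t + 1)) - 269/(1890*(t - 4)).
Integrate each term: A/(t−a) contributes A·log|t−a|.

-269*log(t - 4)/1890 - log(t + 1)/40 + 37*log(t + 2)/18 - 137*log(t + 3)/28 + 649*log(t + 5)/216 + C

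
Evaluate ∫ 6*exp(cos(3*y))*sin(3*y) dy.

Let u = cos(3*y), so du = (-3*sin(3*y)) dy.
Rewriting, the integral becomes -2·∫ e^u du = -2·e^u.
Substituting back, u = cos(3*y).

-2*exp(cos(3*y)) + C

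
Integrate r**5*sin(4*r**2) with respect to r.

Let u = r², du = 2r dr; rewrite as (1/2)∫ u^2·sin(4u) du.
Now integrate by parts 2 times.

-r**4*cos(4*r**2)/8 + r**2*sin(4*r**2)/16 + cos(4*r**2)/64 + C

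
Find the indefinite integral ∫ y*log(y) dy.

y**2*log(y)/2 - y**2/4 + C

Use integration by parts with u = log(y), dv = y dy.
Then du = 1/y dy and v = y**2/2.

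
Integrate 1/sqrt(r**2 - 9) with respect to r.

Substitute r = 3·sec(θ), so dr = 3·sec(θ)*tan(θ) dθ and the radical becomes sqrt(r**2 - 9) = 3·tan(θ) by the Pythagorean identity.
Integrate the resulting trig expression in θ, then back-substitute sec(θ) = r/3, tan(θ) = sqrt(r**2 - 9)/3 (absorbing any constant into C).

log(r + sqrt(r**2 - 9)) + C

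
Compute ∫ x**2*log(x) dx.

Use integration by parts with u = log(x), dv = x**2 dx.
Then du = 1/x dx and v = x**3/3.

x**3*log(x)/3 - x**3/9 + C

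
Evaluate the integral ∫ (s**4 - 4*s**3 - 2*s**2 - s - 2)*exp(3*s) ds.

(27*s**4 - 144*s**3 + 90*s**2 - 87*s - 25)*exp(3*s)/81 + C

Use integration by parts with u = s**4 - 4*s**3 - 2*s**2 - s - 2, dv = exp(3*s) ds, so v = exp(3*s)/3.
Apply parts 4 times (tabular method): alternate signs, differentiate u down to 0, integrate dv up.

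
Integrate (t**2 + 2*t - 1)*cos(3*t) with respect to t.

Use integration by parts with u = t**2 + 2*t - 1, dv = cos(3*t) dt, so v = sin(3*t)/3.
Apply parts 2 times (tabular method): alternate signs, differentiate u down to 0, integrate dv up.

t**2*sin(3*t)/3 + 2*t*sin(3*t)/3 + 2*t*cos(3*t)/9 - 11*sin(3*t)/27 + 2*cos(3*t)/9 + C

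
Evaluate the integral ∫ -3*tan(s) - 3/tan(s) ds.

Let u = tan(s), so du = (tan(s)**2 + 1) ds.
Rewriting, the integral becomes -3·∫ 1/u du = -3·log(u).
Substituting back, u = tan(s).

-3*log(tan(s)) + C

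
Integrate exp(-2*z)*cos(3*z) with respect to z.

3*exp(-2*z)*sin(3*z)/13 - 2*exp(-2*z)*cos(3*z)/13 + C

Let I denote the integral. Integrate by parts with u = cos(3*z), dv = exp(-2*z) dz, so v = -exp(-2*z)/2: I = -exp(-2*z)*cos(3*z)/2 − (3/2)·∫ exp(-2*z)*sin(3*z) dz.
Apply parts again with u = sin(3*z), dv = exp(-2*z) dz: ∫ exp(-2*z)*sin(3*z) dz = -exp(-2*z)*sin(3*z)/2 + (3/2)·I. Substituting back brings back I: I = 3*exp(-2*z)*sin(3*z)/4 - exp(-2*z)*cos(3*z)/2 − (9/4)·I.
Solving for I: (1 + 9/4)·I equals the remaining terms, so I = (4/13)·(3*exp(-2*z)*sin(3*z)/4 - exp(-2*z)*cos(3*z)/2).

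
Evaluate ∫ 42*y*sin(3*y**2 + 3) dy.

-7*cos(3*y**2 + 3) + C

Let u = 3*y**2 + 3, so du = (6*y) dy.
Rewriting, the integral becomes 7·∫ sin(u) du = 7·-cos(u).
Substituting back, u = 3*y**2 + 3.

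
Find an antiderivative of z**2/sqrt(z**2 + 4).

Substitute z = 2·tan(θ), so dz = 2·sec(θ)^2 dθ and the radical becomes sqrt(z**2 + 4) = 2·sec(θ) by the Pythagorean identity.
Integrate the resulting trig expression in θ, then back-substitute tan(θ) = z/2, sec(θ) = sqrt(z**2 + 4)/2 (absorbing any constant into C).

z*sqrt(z**2 + 4)/2 - 2*log(z + sqrt(z**2 + 4)) + C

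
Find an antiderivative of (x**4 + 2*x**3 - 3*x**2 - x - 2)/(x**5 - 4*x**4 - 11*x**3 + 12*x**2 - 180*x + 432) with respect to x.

403*log(x - 6)/450 - 2*log(x - 2)/39 + 41*log(x + 4)/750 + 739*log(x**2 + 9)/14625 + 4621*atan(x/3)/14625 + C

Factor the denominator: (x - 6)*(x - 2)*(x + 4)*(x**2 + 9).
Partial-fraction decomposition: (1478*x + 13863)/(14625*(x**2 + 9)) + 41/(750*(x + 4)) - 2/(39*(x - 2)) + 403/(450*(x - 6)).
Integrate each term; A/(x−a) gives A·log|x−a|; the (Bx+D)/(x²+p²) term gives a log and an atan.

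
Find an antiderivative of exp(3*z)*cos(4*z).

4*exp(3*z)*sin(4*z)/25 + 3*exp(3*z)*cos(4*z)/25 + C

Let I denote the integral. Integrate by parts with u = cos(4*z), dv = exp(3*z) dz, so v = exp(3*z)/3: I = exp(3*z)*cos(4*z)/3 + (4/3)·∫ exp(3*z)*sin(4*z) dz.
Apply parts again with u = sin(4*z), dv = exp(3*z) dz: ∫ exp(3*z)*sin(4*z) dz = exp(3*z)*sin(4*z)/3 − (4/3)·I. Substituting back brings back I: I = 4*exp(3*z)*sin(4*z)/9 + exp(3*z)*cos(4*z)/3 − (16/9)·I.
Solving for I: (1 + 16/9)·I equals the remaining terms, so I = (9/25)·(4*exp(3*z)*sin(4*z)/9 + exp(3*z)*cos(4*z)/3).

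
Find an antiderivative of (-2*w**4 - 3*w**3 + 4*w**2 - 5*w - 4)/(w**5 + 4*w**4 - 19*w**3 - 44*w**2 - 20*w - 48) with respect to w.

Factor the denominator: (w - 4)*(w + 2)*(w + 6)*(w**2 + 1).
Partial-fraction decomposition: -2*(53*w - 281)/(3145*(w**2 + 1)) - 887/(740*(w + 6)) - 7/(60*(w + 2)) - 166/(255*(w - 4)).
Integrate each term; A/(w−a) gives A·log|w−a|; the (Bw+D)/(w²+p²) term gives a log and an atan.

-166*log(w - 4)/255 - 7*log(w + 2)/60 - 887*log(w + 6)/740 - 53*log(w**2 + 1)/3145 + 562*atan(w)/3145 + C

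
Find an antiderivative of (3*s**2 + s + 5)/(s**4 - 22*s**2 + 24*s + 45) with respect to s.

47*log(s - 3)/256 + 7*log(s + 1)/64 - 75*log(s + 5)/256 - 35/(32*s - 96) + C

Factor the denominator: (s - 3)**2*(s + 1)*(s + 5).
Partial-fraction decomposition: -75/(256*(s + 5)) + 7/(64*(s + 1)) + 47/(256*(s - 3)) + 35/(32*(s - 3)**2).
Integrate each term; A/(s−a) gives A·log|s−a|; A/(s−a)² gives −A/(s−a).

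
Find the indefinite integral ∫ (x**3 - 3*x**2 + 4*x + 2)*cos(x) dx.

Use integration by parts with u = x**3 - 3*x**2 + 4*x + 2, dv = cos(x) dx, so v = sin(x).
Apply parts 3 times (tabular method): alternate signs, differentiate u down to 0, integrate dv up.

x**3*sin(x) - 3*x**2*sin(x) + 3*x**2*cos(x) - 2*x*sin(x) - 6*x*cos(x) + 8*sin(x) - 2*cos(x) + C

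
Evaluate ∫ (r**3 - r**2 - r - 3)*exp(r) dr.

(r**3 - 4*r**2 + 7*r - 10)*exp(r) + C

Use integration by parts with u = r**3 - r**2 - r - 3, dv = exp(r) dr, so v = exp(r).
Apply parts 3 times (tabular method): alternate signs, differentiate u down to 0, integrate dv up.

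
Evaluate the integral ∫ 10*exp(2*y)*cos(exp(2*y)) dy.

5*sin(exp(2*y)) + C

Let u = exp(2*y), so du = (2*exp(2*y)) dy.
Rewriting, the integral becomes 5·∫ cos(u) du = 5·sin(u).
Substituting back, u = exp(2*y).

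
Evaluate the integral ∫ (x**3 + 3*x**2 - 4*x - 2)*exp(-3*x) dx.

Use integration by parts with u = x**3 + 3*x**2 - 4*x - 2, dv = exp(-3*x) dx, so v = -exp(-3*x)/3.
Apply parts 3 times (tabular method): alternate signs, differentiate u down to 0, integrate dv up.

(-9*x**3 - 36*x**2 + 12*x + 22)*exp(-3*x)/27 + C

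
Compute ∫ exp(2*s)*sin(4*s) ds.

Let I denote the integral. Integrate by parts with u = sin(4*s), dv = exp(2*s) ds, so v = exp(2*s)/2: I = exp(2*s)*sin(4*s)/2 − 2·∫ exp(2*s)*cos(4*s) ds.
Apply parts again with u = cos(4*s), dv = exp(2*s) ds: ∫ exp(2*s)*cos(4*s) ds = exp(2*s)*cos(4*s)/2 + 2·I. Substituting back brings back I: I = exp(2*s)*sin(4*s)/2 - exp(2*s)*cos(4*s) − 4·I.
Solving for I: (1 + 4)·I equals the remaining terms, so I = (1/5)·(exp(2*s)*sin(4*s)/2 - exp(2*s)*cos(4*s)).

exp(2*s)*sin(4*s)/10 - exp(2*s)*cos(4*s)/5 + C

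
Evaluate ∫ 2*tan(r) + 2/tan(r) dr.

Let u = tan(r), so du = (tan(r)**2 + 1) dr.
Rewriting, the integral becomes 2·∫ 1/u du = 2·log(u).
Substituting back, u = tan(r).

2*log(tan(r)) + C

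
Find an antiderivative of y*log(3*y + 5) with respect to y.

y**2*log(3*y + 5)/2 - y**2/4 + 5*y/6 - 25*log(3*y + 5)/18 + C

Use integration by parts with u = log(3*y + 5), dv = y dy.
Then du = 3/(3*y + 5) dy and v = y**2/2.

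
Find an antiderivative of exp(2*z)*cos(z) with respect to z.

exp(2*z)*sin(z)/5 + 2*exp(2*z)*cos(z)/5 + C

Let I denote the integral. Integrate by parts with u = cos(z), dv = exp(2*z) dz, so v = exp(2*z)/2: I = exp(2*z)*cos(z)/2 + (1/2)·∫ exp(2*z)*sin(z) dz.
Apply parts again with u = sin(z), dv = exp(2*z) dz: ∫ exp(2*z)*sin(z) dz = exp(2*z)*sin(z)/2 − (1/2)·I. Substituting back brings back I: I = exp(2*z)*sin(z)/4 + exp(2*z)*cos(z)/2 − (1/4)·I.
Solving for I: (1 + 1/4)·I equals the remaining terms, so I = (4/5)·(exp(2*z)*sin(z)/4 + exp(2*z)*cos(z)/2).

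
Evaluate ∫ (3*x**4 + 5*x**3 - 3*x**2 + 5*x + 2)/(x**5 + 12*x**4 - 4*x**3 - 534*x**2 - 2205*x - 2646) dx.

Factor the denominator: (x - 7)*(x + 3)**2*(x + 6)*(x + 7).
Partial-fraction decomposition: 1327/(56*(x + 7)) - 2672/(117*(x + 6)) + 2983/(1800*(x + 3)) - 17/(30*(x + 3)**2) + 1101/(2275*(x - 7)).
Integrate each term; A/(x−a) gives A·log|x−a|; A/(x−a)² gives −A/(x−a).

1101*log(x - 7)/2275 + 2983*log(x + 3)/1800 - 2672*log(x + 6)/117 + 1327*log(x + 7)/56 + 17/(30*x + 90) + C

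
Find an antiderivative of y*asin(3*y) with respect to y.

y**2*asin(3*y)/2 + y*sqrt(-9*y**2 + 1)/12 - asin(3*y)/36 + C

Use integration by parts with u = arcsin(3*y), dv = y dy.
Then du = 3/sqrt(-9*y**2 + 1) dy.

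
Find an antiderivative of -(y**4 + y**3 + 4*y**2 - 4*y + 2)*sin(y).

Use integration by parts with u = y**4 + y**3 + 4*y**2 - 4*y + 2, dv = -sin(y) dy, so v = cos(y).
Apply parts 4 times (tabular method): alternate signs, differentiate u down to 0, integrate dv up.

y**4*cos(y) - 4*y**3*sin(y) + y**3*cos(y) - 3*y**2*sin(y) - 8*y**2*cos(y) + 16*y*sin(y) - 10*y*cos(y) + 10*sin(y) + 18*cos(y) + C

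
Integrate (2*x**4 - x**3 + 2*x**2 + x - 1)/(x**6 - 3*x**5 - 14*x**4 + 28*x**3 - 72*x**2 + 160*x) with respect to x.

-log(x)/160 + 131*log(x - 5)/435 - 11*log(x - 2)/96 - 67*log(x + 4)/480 - 189*log(x**2 + 4)/9280 + 383*atan(x/2)/4640 + C

Factor the denominator: x*(x - 5)*(x - 2)*(x + 4)*(x**2 + 4).
Partial-fraction decomposition: -(189*x - 766)/(4640*(x**2 + 4)) - 67/(480*(x + 4)) - 11/(96*(x - 2)) + 131/(435*(x - 5)) - 1/(160*x).
Integrate each term; A/(x−a) gives A·log|x−a|; the (Bx+D)/(x²+p²) term gives a log and an atan.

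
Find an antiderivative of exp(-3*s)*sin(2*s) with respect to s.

Let I denote the integral. Integrate by parts with u = sin(2*s), dv = exp(-3*s) ds, so v = -exp(-3*s)/3: I = -exp(-3*s)*sin(2*s)/3 + (2/3)·∫ exp(-3*s)*cos(2*s) ds.
Apply parts again with u = cos(2*s), dv = exp(-3*s) ds: ∫ exp(-3*s)*cos(2*s) ds = -exp(-3*s)*cos(2*s)/3 − (2/3)·I. Substituting back brings back I: I = -exp(-3*s)*sin(2*s)/3 - 2*exp(-3*s)*cos(2*s)/9 − (4/9)·I.
Solving for I: (1 + 4/9)·I equals the remaining terms, so I = (9/13)·(-exp(-3*s)*sin(2*s)/3 - 2*exp(-3*s)*cos(2*s)/9).

-3*exp(-3*s)*sin(2*s)/13 - 2*exp(-3*s)*cos(2*s)/13 + C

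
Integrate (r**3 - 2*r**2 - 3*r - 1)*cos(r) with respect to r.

r**3*sin(r) - 2*r**2*sin(r) + 3*r**2*cos(r) - 9*r*sin(r) - 4*r*cos(r) + 3*sin(r) - 9*cos(r) + C

Use integration by parts with u = r**3 - 2*r**2 - 3*r - 1, dv = cos(r) dr, so v = sin(r).
Apply parts 3 times (tabular method): alternate signs, differentiate u down to 0, integrate dv up.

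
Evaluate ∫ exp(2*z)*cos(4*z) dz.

Let I denote the integral. Integrate by parts with u = cos(4*z), dv = exp(2*z) dz, so v = exp(2*z)/2: I = exp(2*z)*cos(4*z)/2 + 2·∫ exp(2*z)*sin(4*z) dz.
Apply parts again with u = sin(4*z), dv = exp(2*z) dz: ∫ exp(2*z)*sin(4*z) dz = exp(2*z)*sin(4*z)/2 − 2·I. Substituting back brings back I: I = exp(2*z)*sin(4*z) + exp(2*z)*cos(4*z)/2 − 4·I.
Solving for I: (1 + 4)·I equals the remaining terms, so I = (1/5)·(exp(2*z)*sin(4*z) + exp(2*z)*cos(4*z)/2).

exp(2*z)*sin(4*z)/5 + exp(2*z)*cos(4*z)/10 + C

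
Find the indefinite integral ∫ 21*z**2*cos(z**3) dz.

Let u = z**3, so du = (3*z**2) dz.
Rewriting, the integral becomes 7·∫ cos(u) du = 7·sin(u).
Substituting back, u = z**3.

7*sin(z**3) + C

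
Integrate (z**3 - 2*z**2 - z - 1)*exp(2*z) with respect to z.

Use integration by parts with u = z**3 - 2*z**2 - z - 1, dv = exp(2*z) dz, so v = exp(2*z)/2.
Apply parts 3 times (tabular method): alternate signs, differentiate u down to 0, integrate dv up.

(4*z**3 - 14*z**2 + 10*z - 9)*exp(2*z)/8 + C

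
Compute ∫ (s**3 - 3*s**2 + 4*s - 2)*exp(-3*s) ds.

(-9*s**3 + 18*s**2 - 24*s + 10)*exp(-3*s)/27 + C

Use integration by parts with u = s**3 - 3*s**2 + 4*s - 2, dv = exp(-3*s) ds, so v = -exp(-3*s)/3.
Apply parts 3 times (tabular method): alternate signs, differentiate u down to 0, integrate dv up.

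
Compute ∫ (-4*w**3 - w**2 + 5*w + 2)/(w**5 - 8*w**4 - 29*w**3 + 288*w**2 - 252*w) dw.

-log(w)/126 - 692*log(w - 7)/273 + 217*log(w - 6)/90 + log(w - 1)/105 + 100*log(w + 6)/819 + C

Factor the denominator: w*(w - 7)*(w - 6)*(w - 1)*(w + 6).
Partial-fraction decomposition: 100/(819*(w + 6)) + 1/(105*(w - 1)) + 217/(90*(w - 6)) - 692/(273*(w - 7)) - 1/(126*w).
Integrate each term: A/(w−a) contributes A·log|w−a|.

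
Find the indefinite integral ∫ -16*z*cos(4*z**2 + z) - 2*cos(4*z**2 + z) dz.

-2*sin(4*z**2 + z) + C

Let u = 4*z**2 + z, so du = (8*z + 1) dz.
Rewriting, the integral becomes -2·∫ cos(u) du = -2·sin(u).
Substituting back, u = 4*z**2 + z.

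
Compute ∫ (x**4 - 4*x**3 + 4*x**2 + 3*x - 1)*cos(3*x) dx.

Use integration by parts with u = x**4 - 4*x**3 + 4*x**2 + 3*x - 1, dv = cos(3*x) dx, so v = sin(3*x)/3.
Apply parts 4 times (tabular method): alternate signs, differentiate u down to 0, integrate dv up.

x**4*sin(3*x)/3 - 4*x**3*sin(3*x)/3 + 4*x**3*cos(3*x)/9 + 8*x**2*sin(3*x)/9 - 4*x**2*cos(3*x)/3 + 17*x*sin(3*x)/9 + 16*x*cos(3*x)/27 - 43*sin(3*x)/81 + 17*cos(3*x)/27 + C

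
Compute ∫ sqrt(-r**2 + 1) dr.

Substitute r = sin(θ), so dr = cos(θ) dθ and the radical becomes sqrt(-r**2 + 1) = cos(θ) by the Pythagorean identity.
Integrate the resulting trig expression in θ, then back-substitute θ = asin(r), sin(θ) = r, cos(θ) = sqrt(-r**2 + 1) (absorbing any constant into C).

r*sqrt(-r**2 + 1)/2 + asin(r)/2 + C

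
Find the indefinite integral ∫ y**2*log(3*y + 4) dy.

y**3*log(3*y + 4)/3 - y**3/9 + 2*y**2/9 - 16*y/27 + 64*log(3*y + 4)/81 + C

Use integration by parts with u = log(3*y + 4), dv = y**2 dy.
Then du = 3/(3*y + 4) dy and v = y**3/3.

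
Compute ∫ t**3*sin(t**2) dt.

Let u = t², du = 2t dt; rewrite as (1/2)∫ u^1·sin(1u) du.
Now integrate by parts 1 time.

-t**2*cos(t**2)/2 + sin(t**2)/2 + C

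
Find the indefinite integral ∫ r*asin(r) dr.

r**2*asin(r)/2 + r*sqrt(-r**2 + 1)/4 - asin(r)/4 + C

Use integration by parts with u = arcsin(r), dv = r dr.
Then du = 1/sqrt(-r**2 + 1) dr.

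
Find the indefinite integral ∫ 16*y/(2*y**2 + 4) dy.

Let u = 2*y**2 + 4, so du = (4*y) dy.
Rewriting, the integral becomes 4·∫ 1/u du = 4·log(u).
Substituting back, u = 2*y**2 + 4.

4*log(2*y**2 + 4) + C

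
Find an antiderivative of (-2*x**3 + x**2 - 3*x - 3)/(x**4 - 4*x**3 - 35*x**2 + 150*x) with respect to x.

Factor the denominator: x*(x - 5)**2*(x + 6).
Partial-fraction decomposition: -161/(242*(x + 6)) - 3977/(3025*(x - 5)) - 243/(55*(x - 5)**2) - 1/(50*x).
Integrate each term; A/(x−a) gives A·log|x−a|; A/(x−a)² gives −A/(x−a).

-log(x)/50 - 3977*log(x - 5)/3025 - 161*log(x + 6)/242 + 243/(55*x - 275) + C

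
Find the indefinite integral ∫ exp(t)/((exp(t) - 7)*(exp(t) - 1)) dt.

log(exp(t) - 7)/6 - log(exp(t) - 1)/6 + C

Let u = e^t, du = e^t dt.
The integral becomes ∫ du/((u-1)(u-7)); decompose into partial fractions.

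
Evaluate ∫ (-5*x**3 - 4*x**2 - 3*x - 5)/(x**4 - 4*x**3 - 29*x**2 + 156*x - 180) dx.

-745*log(x - 5)/66 + 185*log(x - 3)/18 - 67*log(x - 2)/24 - 949*log(x + 6)/792 + C

Factor the denominator: (x - 5)*(x - 3)*(x - 2)*(x + 6).
Partial-fraction decomposition: -949/(792*(x + 6)) - 67/(24*(x - 2)) + 185/(18*(x - 3)) - 745/(66*(x - 5)).
Integrate each term: A/(x−a) contributes A·log|x−a|.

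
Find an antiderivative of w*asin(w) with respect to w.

w**2*asin(w)/2 + w*sqrt(-w**2 + 1)/4 - asin(w)/4 + C

Use integration by parts with u = arcsin(w), dv = w dw.
Then du = 1/sqrt(-w**2 + 1) dw.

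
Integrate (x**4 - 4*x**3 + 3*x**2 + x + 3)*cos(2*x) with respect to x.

x**4*sin(2*x)/2 - 2*x**3*sin(2*x) + x**3*cos(2*x) - 3*x**2*cos(2*x) + 7*x*sin(2*x)/2 + 3*sin(2*x)/2 + 7*cos(2*x)/4 + C

Use integration by parts with u = x**4 - 4*x**3 + 3*x**2 + x + 3, dv = cos(2*x) dx, so v = sin(2*x)/2.
Apply parts 4 times (tabular method): alternate signs, differentiate u down to 0, integrate dv up.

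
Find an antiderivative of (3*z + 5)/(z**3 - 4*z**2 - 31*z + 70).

13*log(z - 7)/30 - 11*log(z - 2)/35 - 5*log(z + 5)/42 + C

Factor the denominator: (z - 7)*(z - 2)*(z + 5).
Partial-fraction decomposition: -5/(42*(z + 5)) - 11/(35*(z - 2)) + 13/(30*(z - 7)).
Integrate each term: A/(z−a) contributes A·log|z−a|.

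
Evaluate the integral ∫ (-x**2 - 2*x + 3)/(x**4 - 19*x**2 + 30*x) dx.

Factor the denominator: x*(x - 3)*(x - 2)*(x + 5).
Partial-fraction decomposition: 3/(70*(x + 5)) + 5/(14*(x - 2)) - 1/(2*(x - 3)) + 1/(10*x).
Integrate each term: A/(x−a) contributes A·log|x−a|.

log(x)/10 - log(x - 3)/2 + 5*log(x - 2)/14 + 3*log(x + 5)/70 + C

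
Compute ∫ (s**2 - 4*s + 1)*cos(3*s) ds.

s**2*sin(3*s)/3 - 4*s*sin(3*s)/3 + 2*s*cos(3*s)/9 + 7*sin(3*s)/27 - 4*cos(3*s)/9 + C

Use integration by parts with u = s**2 - 4*s + 1, dv = cos(3*s) ds, so v = sin(3*s)/3.
Apply parts 2 times (tabular method): alternate signs, differentiate u down to 0, integrate dv up.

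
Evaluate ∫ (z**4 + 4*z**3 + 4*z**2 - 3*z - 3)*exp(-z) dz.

Use integration by parts with u = z**4 + 4*z**3 + 4*z**2 - 3*z - 3, dv = exp(-z) dz, so v = -exp(-z).
Apply parts 4 times (tabular method): alternate signs, differentiate u down to 0, integrate dv up.

(-z**4 - 8*z**3 - 28*z**2 - 53*z - 50)*exp(-z) + C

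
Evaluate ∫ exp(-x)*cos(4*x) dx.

4*exp(-x)*sin(4*x)/17 - exp(-x)*cos(4*x)/17 + C

Let I denote the integral. Integrate by parts with u = cos(4*x), dv = exp(-x) dx, so v = -exp(-x): I = -exp(-x)*cos(4*x) − 4·∫ exp(-x)*sin(4*x) dx.
Apply parts again with u = sin(4*x), dv = exp(-x) dx: ∫ exp(-x)*sin(4*x) dx = -exp(-x)*sin(4*x) + 4·I. Substituting back brings back I: I = 4*exp(-x)*sin(4*x) - exp(-x)*cos(4*x) − 16·I.
Solving for I: (1 + 16)·I equals the remaining terms, so I = (1/17)·(4*exp(-x)*sin(4*x) - exp(-x)*cos(4*x)).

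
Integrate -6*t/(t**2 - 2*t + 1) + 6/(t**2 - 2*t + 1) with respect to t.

Let u = t**2 - 2*t + 1, so du = (2*t - 2) dt.
Rewriting, the integral becomes -3·∫ 1/u du = -3·log(u).
Substituting back, u = t**2 - 2*t + 1.

-3*log(t**2 - 2*t + 1) + C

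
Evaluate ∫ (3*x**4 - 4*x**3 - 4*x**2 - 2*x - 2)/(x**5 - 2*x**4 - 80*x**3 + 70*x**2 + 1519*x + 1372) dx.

1142957*log(x - 7)/758912 + log(x + 1)/384 - 322*log(x + 4)/363 + 2797*log(x + 7)/1176 - 5619/(1232*x - 8624) + C

Factor the denominator: (x - 7)**2*(x + 1)*(x + 4)*(x + 7).
Partial-fraction decomposition: 2797/(1176*(x + 7)) - 322/(363*(x + 4)) + 1/(384*(x + 1)) + 1142957/(758912*(x - 7)) + 5619/(1232*(x - 7)**2).
Integrate each term; A/(x−a) gives A·log|x−a|; A/(x−a)² gives −A/(x−a).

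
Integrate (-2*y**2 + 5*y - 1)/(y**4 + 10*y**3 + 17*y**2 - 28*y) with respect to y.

Factor the denominator: y*(y - 1)*(y + 4)*(y + 7).
Partial-fraction decomposition: 67/(84*(y + 7)) - 53/(60*(y + 4)) + 1/(20*(y - 1)) + 1/(28*y).
Integrate each term: A/(y−a) contributes A·log|y−a|.

log(y)/28 + log(y - 1)/20 - 53*log(y + 4)/60 + 67*log(y + 7)/84 + C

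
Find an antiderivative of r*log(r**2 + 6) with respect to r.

r**2*log(r**2 + 6)/2 - r**2/2 + 3*log(r**2 + 6) + C

Let u = r**2 + 6, so du = (2*r) dr.
The integral becomes (1/2)·∫ log(u) du; integrate by parts with u′=log(u), dv′=du.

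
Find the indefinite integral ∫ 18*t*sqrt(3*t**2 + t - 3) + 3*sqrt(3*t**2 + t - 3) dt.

2*(3*t**2 + t - 3)**(3/2) + C

Let u = 3*t**2 + t - 3, so du = (6*t + 1) dt.
Rewriting, the integral becomes 3·∫ √u du = 3·(2/3)u^(3/2).
Substituting back, u = 3*t**2 + t - 3.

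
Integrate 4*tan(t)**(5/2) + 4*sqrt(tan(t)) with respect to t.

8*tan(t)**(3/2)/3 + C

Let u = tan(t), so du = (tan(t)**2 + 1) dt.
Rewriting, the integral becomes 4·∫ √u du = 4·(2/3)u^(3/2).
Substituting back, u = tan(t).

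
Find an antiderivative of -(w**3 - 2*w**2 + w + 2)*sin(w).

w**3*cos(w) - 3*w**2*sin(w) - 2*w**2*cos(w) + 4*w*sin(w) - 5*w*cos(w) + 5*sin(w) + 6*cos(w) + C

Use integration by parts with u = w**3 - 2*w**2 + w + 2, dv = -sin(w) dw, so v = cos(w).
Apply parts 3 times (tabular method): alternate signs, differentiate u down to 0, integrate dv up.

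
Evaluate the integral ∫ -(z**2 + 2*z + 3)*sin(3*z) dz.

Use integration by parts with u = z**2 + 2*z + 3, dv = -sin(3*z) dz, so v = cos(3*z)/3.
Apply parts 2 times (tabular method): alternate signs, differentiate u down to 0, integrate dv up.

z**2*cos(3*z)/3 - 2*z*sin(3*z)/9 + 2*z*cos(3*z)/3 - 2*sin(3*z)/9 + 25*cos(3*z)/27 + C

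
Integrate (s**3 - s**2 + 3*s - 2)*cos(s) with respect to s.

Use integration by parts with u = s**3 - s**2 + 3*s - 2, dv = cos(s) ds, so v = sin(s).
Apply parts 3 times (tabular method): alternate signs, differentiate u down to 0, integrate dv up.

s**3*sin(s) - s**2*sin(s) + 3*s**2*cos(s) - 3*s*sin(s) - 2*s*cos(s) - 3*cos(s) + C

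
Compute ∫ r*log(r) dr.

Use integration by parts with u = log(r), dv = r dr.
Then du = 1/r dr and v = r**2/2.

r**2*log(r)/2 - r**2/4 + C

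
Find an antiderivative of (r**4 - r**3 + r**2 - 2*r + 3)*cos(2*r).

r**4*sin(2*r)/2 - r**3*sin(2*r)/2 + r**3*cos(2*r) - r**2*sin(2*r) - 3*r**2*cos(2*r)/4 - r*sin(2*r)/4 - r*cos(2*r) + 2*sin(2*r) - cos(2*r)/8 + C

Use integration by parts with u = r**4 - r**3 + r**2 - 2*r + 3, dv = cos(2*r) dr, so v = sin(2*r)/2.
Apply parts 4 times (tabular method): alternate signs, differentiate u down to 0, integrate dv up.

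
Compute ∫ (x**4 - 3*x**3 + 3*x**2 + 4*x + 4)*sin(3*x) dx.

-x**4*cos(3*x)/3 + 4*x**3*sin(3*x)/9 + x**3*cos(3*x) - x**2*sin(3*x) - 5*x**2*cos(3*x)/9 + 10*x*sin(3*x)/27 - 2*x*cos(3*x) + 2*sin(3*x)/3 - 98*cos(3*x)/81 + C

Use integration by parts with u = x**4 - 3*x**3 + 3*x**2 + 4*x + 4, dv = sin(3*x) dx, so v = -cos(3*x)/3.
Apply parts 4 times (tabular method): alternate signs, differentiate u down to 0, integrate dv up.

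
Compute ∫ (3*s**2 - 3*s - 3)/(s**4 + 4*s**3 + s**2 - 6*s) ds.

Factor the denominator: s*(s - 1)*(s + 2)*(s + 3).
Partial-fraction decomposition: -11/(4*(s + 3)) + 5/(2*(s + 2)) - 1/(4*(s - 1)) + 1/(2*s).
Integrate each term: A/(s−a) contributes A·log|s−a|.

log(s)/2 - log(s - 1)/4 + 5*log(s + 2)/2 - 11*log(s + 3)/4 + C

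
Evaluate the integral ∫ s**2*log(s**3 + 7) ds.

Let u = s**3 + 7, so du = (3*s**2) ds.
The integral becomes (1/3)·∫ log(u) du; integrate by parts with u′=log(u), dv′=du.

s**3*log(s**3 + 7)/3 - s**3/3 + 7*log(s**3 + 7)/3 + C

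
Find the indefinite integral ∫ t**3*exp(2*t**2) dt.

(2*t**2 - 1)*exp(2*t**2)/8 + C

Let u = t², du = 2t dt; rewrite as (1/2)∫ u^1·exp(2u) du.
Now integrate by parts 1 time.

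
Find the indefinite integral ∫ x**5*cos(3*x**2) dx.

x**4*sin(3*x**2)/6 + x**2*cos(3*x**2)/9 - sin(3*x**2)/27 + C

Let u = x², du = 2x dx; rewrite as (1/2)∫ u^2·cos(3u) du.
Now integrate by parts 2 times.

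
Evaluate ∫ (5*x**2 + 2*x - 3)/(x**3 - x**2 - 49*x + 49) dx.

64*log(x - 7)/21 - log(x - 1)/12 + 57*log(x + 7)/28 + C

Factor the denominator: (x - 7)*(x - 1)*(x + 7).
Partial-fraction decomposition: 57/(28*(x + 7)) - 1/(12*(x - 1)) + 64/(21*(x - 7)).
Integrate each term: A/(x−a) contributes A·log|x−a|.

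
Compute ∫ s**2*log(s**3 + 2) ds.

s**3*log(s**3 + 2)/3 - s**3/3 + 2*log(s**3 + 2)/3 + C

Let u = s**3 + 2, so du = (3*s**2) ds.
The integral becomes (1/3)·∫ log(u) du; integrate by parts with u′=log(u), dv′=du.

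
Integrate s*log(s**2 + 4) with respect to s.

s**2*log(s**2 + 4)/2 - s**2/2 + 2*log(s**2 + 4) + C

Let u = s**2 + 4, so du = (2*s) ds.
The integral becomes (1/2)·∫ log(u) du; integrate by parts with u′=log(u), dv′=du.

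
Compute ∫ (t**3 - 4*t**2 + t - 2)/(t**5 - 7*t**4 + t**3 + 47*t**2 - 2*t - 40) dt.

log(t - 5)/6 - log(t - 4)/45 - log(t - 1)/18 + 2*log(t + 1)/15 - 2*log(t + 2)/9 + C

Factor the denominator: (t - 5)*(t - 4)*(t - 1)*(t + 1)*(t + 2).
Partial-fraction decomposition: -2/(9*(t + 2)) + 2/(15*(t + 1)) - 1/(18*(t - 1)) - 1/(45*(t - 4)) + 1/(6*(t - 5)).
Integrate each term: A/(t−a) contributes A·log|t−a|.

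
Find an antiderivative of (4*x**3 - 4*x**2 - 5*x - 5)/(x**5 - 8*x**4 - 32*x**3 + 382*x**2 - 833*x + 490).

Factor the denominator: (x - 7)*(x - 5)*(x - 2)*(x - 1)*(x + 7).
Partial-fraction decomposition: -769/(6048*(x + 7)) + 5/(96*(x - 1)) + 1/(135*(x - 2)) - 185/(144*(x - 5)) + 142/(105*(x - 7)).
Integrate each term: A/(x−a) contributes A·log|x−a|.

142*log(x - 7)/105 - 185*log(x - 5)/144 + log(x - 2)/135 + 5*log(x - 1)/96 - 769*log(x + 7)/6048 + C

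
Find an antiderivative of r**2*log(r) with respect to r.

r**3*log(r)/3 - r**3/9 + C

Use integration by parts with u = log(r), dv = r**2 dr.
Then du = 1/r dr and v = r**3/3.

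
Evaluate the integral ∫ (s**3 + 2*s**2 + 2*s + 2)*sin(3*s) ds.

Use integration by parts with u = s**3 + 2*s**2 + 2*s + 2, dv = sin(3*s) ds, so v = -cos(3*s)/3.
Apply parts 3 times (tabular method): alternate signs, differentiate u down to 0, integrate dv up.

-s**3*cos(3*s)/3 + s**2*sin(3*s)/3 - 2*s**2*cos(3*s)/3 + 4*s*sin(3*s)/9 - 4*s*cos(3*s)/9 + 4*sin(3*s)/27 - 14*cos(3*s)/27 + C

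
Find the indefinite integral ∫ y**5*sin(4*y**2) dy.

Let u = y², du = 2y dy; rewrite as (1/2)∫ u^2·sin(4u) du.
Now integrate by parts 2 times.

-y**4*cos(4*y**2)/8 + y**2*sin(4*y**2)/16 + cos(4*y**2)/64 + C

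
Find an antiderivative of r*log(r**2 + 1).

Let u = r**2 + 1, so du = (2*r) dr.
The integral becomes (1/2)·∫ log(u) du; integrate by parts with u′=log(u), dv′=du.

r**2*log(r**2 + 1)/2 - r**2/2 + log(r**2 + 1)/2 + C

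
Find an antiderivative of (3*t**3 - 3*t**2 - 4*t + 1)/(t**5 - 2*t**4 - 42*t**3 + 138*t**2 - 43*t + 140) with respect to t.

281*log(t - 5)/312 - 129*log(t - 4)/187 - 1147*log(t + 7)/6600 - 409*log(t**2 + 1)/22100 + 219*atan(t)/5525 + C

Factor the denominator: (t - 5)*(t - 4)*(t + 7)*(t**2 + 1).
Partial-fraction decomposition: -(409*t - 438)/(11050*(t**2 + 1)) - 1147/(6600*(t + 7)) - 129/(187*(t - 4)) + 281/(312*(t - 5)).
Integrate each term; A/(t−a) gives A·log|t−a|; the (Bt+D)/(t²+p²) term gives a log and an atan.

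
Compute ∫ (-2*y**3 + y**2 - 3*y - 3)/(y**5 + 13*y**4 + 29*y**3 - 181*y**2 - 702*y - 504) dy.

-127*log(y - 4)/3850 - log(y + 1)/100 + 23*log(y + 3)/56 - 161*log(y + 6)/50 + 251*log(y + 7)/88 + C

Factor the denominator: (y - 4)*(y + 1)*(y + 3)*(y + 6)*(y + 7).
Partial-fraction decomposition: 251/(88*(y + 7)) - 161/(50*(y + 6)) + 23/(56*(y + 3)) - 1/(100*(y + 1)) - 127/(3850*(y - 4)).
Integrate each term: A/(y−a) contributes A·log|y−a|.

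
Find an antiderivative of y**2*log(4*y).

y**3*(log(y) + 2*log(2))/3 - y**3/9 + C

Use integration by parts with u = log(4*y), dv = y**2 dy.
Then du = 1/y dy and v = y**3/3.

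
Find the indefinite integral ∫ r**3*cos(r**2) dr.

Let u = r², du = 2r dr; rewrite as (1/2)∫ u^1·cos(1u) du.
Now integrate by parts 1 time.

r**2*sin(r**2)/2 + cos(r**2)/2 + C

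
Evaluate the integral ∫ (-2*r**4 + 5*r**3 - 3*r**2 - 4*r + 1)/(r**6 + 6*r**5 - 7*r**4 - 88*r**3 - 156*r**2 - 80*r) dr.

-log(r)/80 - 17*log(r - 4)/432 - log(r + 1)/4 - 8*log(r + 2)/9 + 643*log(r + 5)/540 - 25/(12*r + 24) + C

Factor the denominator: r*(r - 4)*(r + 1)*(r + 2)**2*(r + 5).
Partial-fraction decomposition: 643/(540*(r + 5)) - 8/(9*(r + 2)) + 25/(12*(r + 2)**2) - 1/(4*(r + 1)) - 17/(432*(r - 4)) - 1/(80*r).
Integrate each term; A/(r−a) gives A·log|r−a|; A/(r−a)² gives −A/(r−a).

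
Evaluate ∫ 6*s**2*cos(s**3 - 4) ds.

Let u = s**3 - 4, so du = (3*s**2) ds.
Rewriting, the integral becomes 2·∫ cos(u) du = 2·sin(u).
Substituting back, u = s**3 - 4.

2*sin(s**3 - 4) + C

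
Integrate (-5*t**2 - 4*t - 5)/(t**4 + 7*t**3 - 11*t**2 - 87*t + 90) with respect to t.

Factor the denominator: (t - 3)*(t - 1)*(t + 5)*(t + 6).
Partial-fraction decomposition: 23/(9*(t + 6)) - 55/(24*(t + 5)) + 1/(6*(t - 1)) - 31/(72*(t - 3)).
Integrate each term: A/(t−a) contributes A·log|t−a|.

-31*log(t - 3)/72 + log(t - 1)/6 - 55*log(t + 5)/24 + 23*log(t + 6)/9 + C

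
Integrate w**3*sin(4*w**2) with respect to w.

-w**2*cos(4*w**2)/8 + sin(4*w**2)/32 + C

Let u = w², du = 2w dw; rewrite as (1/2)∫ u^1·sin(4u) du.
Now integrate by parts 1 time.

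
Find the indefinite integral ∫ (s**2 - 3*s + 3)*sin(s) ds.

Use integration by parts with u = s**2 - 3*s + 3, dv = sin(s) ds, so v = -cos(s).
Apply parts 2 times (tabular method): alternate signs, differentiate u down to 0, integrate dv up.

-s**2*cos(s) + 2*s*sin(s) + 3*s*cos(s) - 3*sin(s) - cos(s) + C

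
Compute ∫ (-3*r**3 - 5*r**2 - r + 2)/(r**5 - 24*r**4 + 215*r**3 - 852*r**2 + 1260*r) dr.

Factor the denominator: r*(r - 7)*(r - 6)**2*(r - 5).
Partial-fraction decomposition: 503/(10*(r - 5)) + 739/(18*(r - 6)) + 416/(3*(r - 6)**2) - 1279/(14*(r - 7)) + 1/(630*r).
Integrate each term; A/(r−a) gives A·log|r−a|; A/(r−a)² gives −A/(r−a).

log(r)/630 - 1279*log(r - 7)/14 + 739*log(r - 6)/18 + 503*log(r - 5)/10 - 416/(3*r - 18) + C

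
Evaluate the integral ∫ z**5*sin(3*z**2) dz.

-z**4*cos(3*z**2)/6 + z**2*sin(3*z**2)/9 + cos(3*z**2)/27 + C

Let u = z², du = 2z dz; rewrite as (1/2)∫ u^2·sin(3u) du.
Now integrate by parts 2 times.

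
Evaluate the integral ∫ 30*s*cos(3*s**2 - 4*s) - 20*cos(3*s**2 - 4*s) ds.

Let u = 3*s**2 - 4*s, so du = (6*s - 4) ds.
Rewriting, the integral becomes 5·∫ cos(u) du = 5·sin(u).
Substituting back, u = 3*s**2 - 4*s.

5*sin(3*s**2 - 4*s) + C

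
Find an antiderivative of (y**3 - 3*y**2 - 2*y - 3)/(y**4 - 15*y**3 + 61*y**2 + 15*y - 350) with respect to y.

Factor the denominator: (y - 7)*(y - 5)**2*(y + 2).
Partial-fraction decomposition: 19/(441*(y + 2)) - 787/(196*(y - 5)) - 37/(14*(y - 5)**2) + 179/(36*(y - 7)).
Integrate each term; A/(y−a) gives A·log|y−a|; A/(y−a)² gives −A/(y−a).

179*log(y - 7)/36 - 787*log(y - 5)/196 + 19*log(y + 2)/441 + 37/(14*y - 70) + C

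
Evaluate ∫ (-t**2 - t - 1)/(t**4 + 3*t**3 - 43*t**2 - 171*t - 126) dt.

-57*log(t - 7)/1040 + log(t + 1)/80 - 7*log(t + 3)/60 + 31*log(t + 6)/195 + C

Factor the denominator: (t - 7)*(t + 1)*(t + 3)*(t + 6).
Partial-fraction decomposition: 31/(195*(t + 6)) - 7/(60*(t + 3)) + 1/(80*(t + 1)) - 57/(1040*(t - 7)).
Integrate each term: A/(t−a) contributes A·log|t−a|.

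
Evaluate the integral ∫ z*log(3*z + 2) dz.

z**2*log(3*z + 2)/2 - z**2/4 + z/3 - 2*log(3*z + 2)/9 + C

Use integration by parts with u = log(3*z + 2), dv = z dz.
Then du = 3/(3*z + 2) dz and v = z**2/2.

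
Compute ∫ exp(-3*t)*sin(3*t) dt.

Let I denote the integral. Integrate by parts with u = sin(3*t), dv = exp(-3*t) dt, so v = -exp(-3*t)/3: I = -exp(-3*t)*sin(3*t)/3 + ∫ exp(-3*t)*cos(3*t) dt.
Apply parts again with u = cos(3*t), dv = exp(-3*t) dt: ∫ exp(-3*t)*cos(3*t) dt = -exp(-3*t)*cos(3*t)/3 − I. Substituting back brings back I: I = -exp(-3*t)*sin(3*t)/3 - exp(-3*t)*cos(3*t)/3 − I.
Solving for I: (1 + 1)·I equals the remaining terms, so I = (1/2)·(-exp(-3*t)*sin(3*t)/3 - exp(-3*t)*cos(3*t)/3).

-exp(-3*t)*sin(3*t)/6 - exp(-3*t)*cos(3*t)/6 + C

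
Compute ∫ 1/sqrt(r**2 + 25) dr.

log(r + sqrt(r**2 + 25)) + C

Substitute r = 5·tan(θ), so dr = 5·sec(θ)^2 dθ and the radical becomes sqrt(r**2 + 25) = 5·sec(θ) by the Pythagorean identity.
Integrate the resulting trig expression in θ, then back-substitute tan(θ) = r/5, sec(θ) = sqrt(r**2 + 25)/5 (absorbing any constant into C).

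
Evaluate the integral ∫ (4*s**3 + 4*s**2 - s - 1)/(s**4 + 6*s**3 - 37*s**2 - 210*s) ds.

log(s)/210 + 7*log(s - 6)/6 - 18*log(s + 5)/5 + 45*log(s + 7)/7 + C

Factor the denominator: s*(s - 6)*(s + 5)*(s + 7).
Partial-fraction decomposition: 45/(7*(s + 7)) - 18/(5*(s + 5)) + 7/(6*(s - 6)) + 1/(210*s).
Integrate each term: A/(s−a) contributes A·log|s−a|.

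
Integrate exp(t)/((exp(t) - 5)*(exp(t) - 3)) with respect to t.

log(exp(t) - 5)/2 - log(exp(t) - 3)/2 + C

Let u = e^t, du = e^t dt.
The integral becomes ∫ du/((u-3)(u-5)); decompose into partial fractions.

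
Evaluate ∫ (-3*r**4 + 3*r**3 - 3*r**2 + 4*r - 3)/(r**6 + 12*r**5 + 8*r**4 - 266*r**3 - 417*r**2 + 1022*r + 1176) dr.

-611*log(r - 4)/8470 + 31*log(r - 2)/2430 - 2*log(r + 1)/135 + 183*log(r + 3)/560 - 118831*log(r + 7)/470448 + 4205/(1188*r + 8316) + C

Factor the denominator: (r - 4)*(r - 2)*(r + 1)*(r + 3)*(r + 7)**2.
Partial-fraction decomposition: -118831/(470448*(r + 7)) - 4205/(1188*(r + 7)**2) + 183/(560*(r + 3)) - 2/(135*(r + 1)) + 31/(2430*(r - 2)) - 611/(8470*(r - 4)).
Integrate each term; A/(r−a) gives A·log|r−a|; A/(r−a)² gives −A/(r−a).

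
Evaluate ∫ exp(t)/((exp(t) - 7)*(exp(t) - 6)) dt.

Let u = e^t, du = e^t dt.
The integral becomes ∫ du/((u-6)(u-7)); decompose into partial fractions.

log(exp(t) - 7) - log(exp(t) - 6) + C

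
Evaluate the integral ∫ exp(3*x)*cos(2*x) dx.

2*exp(3*x)*sin(2*x)/13 + 3*exp(3*x)*cos(2*x)/13 + C

Let I denote the integral. Integrate by parts with u = cos(2*x), dv = exp(3*x) dx, so v = exp(3*x)/3: I = exp(3*x)*cos(2*x)/3 + (2/3)·∫ exp(3*x)*sin(2*x) dx.
Apply parts again with u = sin(2*x), dv = exp(3*x) dx: ∫ exp(3*x)*sin(2*x) dx = exp(3*x)*sin(2*x)/3 − (2/3)·I. Substituting back brings back I: I = 2*exp(3*x)*sin(2*x)/9 + exp(3*x)*cos(2*x)/3 − (4/9)·I.
Solving for I: (1 + 4/9)·I equals the remaining terms, so I = (9/13)·(2*exp(3*x)*sin(2*x)/9 + exp(3*x)*cos(2*x)/3).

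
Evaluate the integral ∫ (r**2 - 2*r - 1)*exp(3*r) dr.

Use integration by parts with u = r**2 - 2*r - 1, dv = exp(3*r) dr, so v = exp(3*r)/3.
Apply parts 2 times (tabular method): alternate signs, differentiate u down to 0, integrate dv up.

(9*r**2 - 24*r - 1)*exp(3*r)/27 + C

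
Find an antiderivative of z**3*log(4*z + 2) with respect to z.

z**4*log(4*z + 2)/4 - z**4/16 + z**3/24 - z**2/32 + z/32 - log(2*z + 1)/64 + C

Use integration by parts with u = log(4*z + 2), dv = z**3 dz.
Then du = 4/(4*z + 2) dz and v = z**4/4.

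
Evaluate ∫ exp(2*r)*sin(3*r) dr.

Let I denote the integral. Integrate by parts with u = sin(3*r), dv = exp(2*r) dr, so v = exp(2*r)/2: I = exp(2*r)*sin(3*r)/2 − (3/2)·∫ exp(2*r)*cos(3*r) dr.
Apply parts again with u = cos(3*r), dv = exp(2*r) dr: ∫ exp(2*r)*cos(3*r) dr = exp(2*r)*cos(3*r)/2 + (3/2)·I. Substituting back brings back I: I = exp(2*r)*sin(3*r)/2 - 3*exp(2*r)*cos(3*r)/4 − (9/4)·I.
Solving for I: (1 + 9/4)·I equals the remaining terms, so I = (4/13)·(exp(2*r)*sin(3*r)/2 - 3*exp(2*r)*cos(3*r)/4).

2*exp(2*r)*sin(3*r)/13 - 3*exp(2*r)*cos(3*r)/13 + C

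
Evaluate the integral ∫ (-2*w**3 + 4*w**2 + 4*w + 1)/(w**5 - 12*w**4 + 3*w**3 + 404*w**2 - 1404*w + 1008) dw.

-461*log(w - 7)/234 + 263*log(w - 6)/120 - 47*log(w - 4)/180 - log(w - 1)/90 + 79*log(w + 6)/1560 + C

Factor the denominator: (w - 7)*(w - 6)*(w - 4)*(w - 1)*(w + 6).
Partial-fraction decomposition: 79/(1560*(w + 6)) - 1/(90*(w - 1)) - 47/(180*(w - 4)) + 263/(120*(w - 6)) - 461/(234*(w - 7)).
Integrate each term: A/(w−a) contributes A·log|w−a|.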